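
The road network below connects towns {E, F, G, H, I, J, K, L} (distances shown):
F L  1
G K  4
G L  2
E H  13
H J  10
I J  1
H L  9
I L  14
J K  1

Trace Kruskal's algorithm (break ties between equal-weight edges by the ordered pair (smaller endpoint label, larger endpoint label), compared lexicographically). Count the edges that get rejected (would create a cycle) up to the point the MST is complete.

1

Sort edges by weight, then run Kruskal:
F L (1): add — endpoints in different components.
I J (1): add — endpoints in different components.
J K (1): add — endpoints in different components.
G L (2): add — endpoints in different components.
G K (4): add — endpoints in different components.
H L (9): add — endpoints in different components.
H J (10): skip — H and J already connected.
E H (13): add — endpoints in different components.
Edges rejected before the tree was complete: 1.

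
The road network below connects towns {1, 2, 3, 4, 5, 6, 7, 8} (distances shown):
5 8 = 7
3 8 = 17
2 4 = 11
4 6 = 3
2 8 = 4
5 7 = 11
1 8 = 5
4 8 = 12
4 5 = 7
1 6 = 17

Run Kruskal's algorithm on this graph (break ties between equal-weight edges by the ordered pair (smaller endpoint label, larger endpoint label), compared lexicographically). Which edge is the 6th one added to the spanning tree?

5-7

Sort edges by weight, then run Kruskal:
4 6 (3): add — endpoints in different components.
2 8 (4): add — endpoints in different components.
1 8 (5): add — endpoints in different components.
4 5 (7): add — endpoints in different components.
5 8 (7): add — endpoints in different components.
2 4 (11): skip — 2 and 4 already connected.
5 7 (11): add — endpoints in different components.
4 8 (12): skip — 4 and 8 already connected.
1 6 (17): skip — 1 and 6 already connected.
3 8 (17): add — endpoints in different components.
The 6th edge added is 5 7.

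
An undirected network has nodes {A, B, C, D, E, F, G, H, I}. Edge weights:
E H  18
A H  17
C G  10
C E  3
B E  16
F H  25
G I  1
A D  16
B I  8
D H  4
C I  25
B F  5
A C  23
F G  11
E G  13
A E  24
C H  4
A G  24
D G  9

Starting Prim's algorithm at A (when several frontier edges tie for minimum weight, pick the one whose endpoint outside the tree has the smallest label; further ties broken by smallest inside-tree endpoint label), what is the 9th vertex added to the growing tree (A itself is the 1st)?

Grow the tree from A using Prim:
Step 1: cheapest edge leaving the tree is A D (16); add D.
Step 2: cheapest edge leaving the tree is D H (4); add H.
Step 3: cheapest edge leaving the tree is C H (4); add C.
Step 4: cheapest edge leaving the tree is C E (3); add E.
Step 5: cheapest edge leaving the tree is D G (9); add G.
Step 6: cheapest edge leaving the tree is G I (1); add I.
Step 7: cheapest edge leaving the tree is B I (8); add B.
Step 8: cheapest edge leaving the tree is B F (5); add F.
Vertex order: A, D, H, C, E, G, I, B, F. The 9th vertex is F.

F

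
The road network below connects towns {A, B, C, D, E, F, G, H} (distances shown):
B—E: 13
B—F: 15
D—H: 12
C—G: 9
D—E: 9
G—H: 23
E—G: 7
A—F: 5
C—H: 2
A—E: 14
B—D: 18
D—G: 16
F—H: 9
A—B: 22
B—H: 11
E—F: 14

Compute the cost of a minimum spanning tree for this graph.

Kruskal: consider edges lightest-first.
C—H (2): add — endpoints in different components.
A—F (5): add — endpoints in different components.
E—G (7): add — endpoints in different components.
C—G (9): add — endpoints in different components.
D—E (9): add — endpoints in different components.
F—H (9): add — endpoints in different components.
B—H (11): add — endpoints in different components.
MST edges: C—H, A—F, E—G, C—G, D—E, F—H, B—H; total weight 2+5+7+9+9+9+11 = 52.

52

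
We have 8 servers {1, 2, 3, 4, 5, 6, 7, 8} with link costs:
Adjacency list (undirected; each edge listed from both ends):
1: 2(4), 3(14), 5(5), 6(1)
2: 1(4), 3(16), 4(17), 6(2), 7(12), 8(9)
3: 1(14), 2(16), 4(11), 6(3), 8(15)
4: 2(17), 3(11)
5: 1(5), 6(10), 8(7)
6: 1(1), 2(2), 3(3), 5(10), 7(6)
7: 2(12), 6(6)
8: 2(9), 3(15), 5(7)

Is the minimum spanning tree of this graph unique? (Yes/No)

Sort edges by weight, then run Kruskal:
1-6 (1): add — endpoints in different components.
2-6 (2): add — endpoints in different components.
3-6 (3): add — endpoints in different components.
1-2 (4): skip — 1 and 2 already connected.
1-5 (5): add — endpoints in different components.
6-7 (6): add — endpoints in different components.
5-8 (7): add — endpoints in different components.
2-8 (9): skip — 2 and 8 already connected.
5-6 (10): skip — 5 and 6 already connected.
3-4 (11): add — endpoints in different components.
Every non-tree edge has weight strictly greater than the heaviest edge on the tree path between its endpoints, so the MST is unique.

Yes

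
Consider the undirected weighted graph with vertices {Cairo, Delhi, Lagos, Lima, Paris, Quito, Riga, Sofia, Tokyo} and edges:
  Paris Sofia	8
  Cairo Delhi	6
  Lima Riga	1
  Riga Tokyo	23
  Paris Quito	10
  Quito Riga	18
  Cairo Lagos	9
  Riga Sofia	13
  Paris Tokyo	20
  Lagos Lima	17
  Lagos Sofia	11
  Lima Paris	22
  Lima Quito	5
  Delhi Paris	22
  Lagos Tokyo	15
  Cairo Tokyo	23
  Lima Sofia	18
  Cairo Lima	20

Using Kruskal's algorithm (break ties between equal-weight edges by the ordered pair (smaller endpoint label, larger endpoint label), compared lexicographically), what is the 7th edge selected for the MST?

Kruskal's algorithm — process edges by increasing weight (ties by edge label):
Lima Riga (1): add — endpoints in different components.
Lima Quito (5): add — endpoints in different components.
Cairo Delhi (6): add — endpoints in different components.
Paris Sofia (8): add — endpoints in different components.
Cairo Lagos (9): add — endpoints in different components.
Paris Quito (10): add — endpoints in different components.
Lagos Sofia (11): add — endpoints in different components.
Riga Sofia (13): skip — Sofia and Riga already connected.
Lagos Tokyo (15): add — endpoints in different components.
The 7th edge added is Lagos Sofia.

Lagos-Sofia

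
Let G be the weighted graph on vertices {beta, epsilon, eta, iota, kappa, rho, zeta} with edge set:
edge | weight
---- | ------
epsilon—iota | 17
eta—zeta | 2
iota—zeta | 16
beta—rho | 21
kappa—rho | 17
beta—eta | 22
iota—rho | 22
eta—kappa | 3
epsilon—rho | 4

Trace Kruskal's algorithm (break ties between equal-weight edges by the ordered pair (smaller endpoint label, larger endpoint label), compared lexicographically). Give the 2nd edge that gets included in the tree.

eta-kappa

Kruskal's algorithm — process edges by increasing weight (ties by edge label):
eta—zeta (2): add — endpoints in different components.
eta—kappa (3): add — endpoints in different components.
epsilon—rho (4): add — endpoints in different components.
iota—zeta (16): add — endpoints in different components.
epsilon—iota (17): add — endpoints in different components.
kappa—rho (17): skip — kappa and rho already connected.
beta—rho (21): add — endpoints in different components.
The 2nd edge added is eta—kappa.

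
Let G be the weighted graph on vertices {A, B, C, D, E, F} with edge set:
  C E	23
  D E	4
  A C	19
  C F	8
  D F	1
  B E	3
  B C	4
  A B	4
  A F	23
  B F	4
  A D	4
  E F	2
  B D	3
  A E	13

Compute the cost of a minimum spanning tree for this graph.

Kruskal: consider edges lightest-first.
D F (1): add. Components now {A} {B} {C} {D,F} {E}
E F (2): add. Components now {A} {B} {C} {D,E,F}
B D (3): add. Components now {A} {B,D,E,F} {C}
B E (3): skip — B and E already connected.
A B (4): add. Components now {A,B,D,E,F} {C}
A D (4): skip — A and D already connected.
B C (4): add. Components now {A,B,C,D,E,F}
MST edges: D F, E F, B D, A B, B C; total weight 1+2+3+4+4 = 14.

14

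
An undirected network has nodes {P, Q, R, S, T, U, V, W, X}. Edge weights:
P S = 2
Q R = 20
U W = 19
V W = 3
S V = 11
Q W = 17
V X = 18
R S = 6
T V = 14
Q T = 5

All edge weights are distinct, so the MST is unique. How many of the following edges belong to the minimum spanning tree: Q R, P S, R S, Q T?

3

Kruskal's algorithm — process edges by increasing weight (ties by edge label):
P S (2): add — endpoints in different components.
V W (3): add — endpoints in different components.
Q T (5): add — endpoints in different components.
R S (6): add — endpoints in different components.
S V (11): add — endpoints in different components.
T V (14): add — endpoints in different components.
Q W (17): skip — W and Q already connected.
V X (18): add — endpoints in different components.
U W (19): add — endpoints in different components.
MST edge set: {P S, V W, Q T, R S, S V, T V, V X, U W}.
Of the listed edges, {P S, R S, Q T} are in the MST → 3.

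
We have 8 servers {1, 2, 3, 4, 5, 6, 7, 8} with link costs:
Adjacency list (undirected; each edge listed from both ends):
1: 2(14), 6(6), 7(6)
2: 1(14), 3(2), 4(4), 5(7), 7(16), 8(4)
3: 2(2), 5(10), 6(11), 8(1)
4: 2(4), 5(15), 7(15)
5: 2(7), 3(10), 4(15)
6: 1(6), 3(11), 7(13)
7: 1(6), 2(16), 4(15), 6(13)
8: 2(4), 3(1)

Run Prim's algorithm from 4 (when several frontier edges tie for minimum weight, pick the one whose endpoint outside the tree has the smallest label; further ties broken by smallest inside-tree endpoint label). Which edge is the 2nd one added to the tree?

Prim's algorithm from 4:
Step 1: cheapest edge leaving the tree is 2-4 (4); add 2.
Step 2: cheapest edge leaving the tree is 2-3 (2); add 3.
Step 3: cheapest edge leaving the tree is 3-8 (1); add 8.
Step 4: cheapest edge leaving the tree is 2-5 (7); add 5.
Step 5: cheapest edge leaving the tree is 3-6 (11); add 6.
Step 6: cheapest edge leaving the tree is 1-6 (6); add 1.
Step 7: cheapest edge leaving the tree is 1-7 (6); add 7.
The 2nd edge added is 2-3.

2-3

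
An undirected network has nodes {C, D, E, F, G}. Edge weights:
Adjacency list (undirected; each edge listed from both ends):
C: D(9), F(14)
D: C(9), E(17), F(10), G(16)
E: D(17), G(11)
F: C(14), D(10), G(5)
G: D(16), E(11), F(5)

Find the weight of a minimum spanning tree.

Kruskal's algorithm — process edges by increasing weight (ties by edge label):
F–G (5): add — endpoints in different components.
C–D (9): add — endpoints in different components.
D–F (10): add — endpoints in different components.
E–G (11): add — endpoints in different components.
MST edges: F–G, C–D, D–F, E–G; total weight 5+9+10+11 = 35.

35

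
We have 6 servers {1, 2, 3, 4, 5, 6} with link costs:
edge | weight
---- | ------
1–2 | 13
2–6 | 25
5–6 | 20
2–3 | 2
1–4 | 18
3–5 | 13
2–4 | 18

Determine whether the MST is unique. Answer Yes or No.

Kruskal: consider edges lightest-first.
2–3 (2): add. Components now {1} {2,3} {4} {5} {6}
1–2 (13): add. Components now {1,2,3} {4} {5} {6}
3–5 (13): add. Components now {1,2,3,5} {4} {6}
1–4 (18): add. Components now {1,2,3,4,5} {6}
2–4 (18): skip — 2 and 4 already connected.
5–6 (20): add. Components now {1,2,3,4,5,6}
Non-tree edge 2–4 has weight 18, equal to the heaviest edge on its tree cycle — swapping gives another MST of the same weight. Not unique.

No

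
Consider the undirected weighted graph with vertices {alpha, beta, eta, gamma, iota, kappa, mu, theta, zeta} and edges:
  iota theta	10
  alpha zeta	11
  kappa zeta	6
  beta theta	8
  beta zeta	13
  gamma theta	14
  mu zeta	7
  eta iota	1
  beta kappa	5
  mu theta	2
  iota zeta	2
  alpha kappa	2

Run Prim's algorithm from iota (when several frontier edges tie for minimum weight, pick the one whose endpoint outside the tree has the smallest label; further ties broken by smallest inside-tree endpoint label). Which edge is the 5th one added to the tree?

Prim, starting at iota.
Step 1: frontier [eta iota 1, iota zeta 2, iota theta 10] → take eta iota (1); add eta.
Step 2: frontier [iota zeta 2, iota theta 10] → take iota zeta (2); add zeta.
Step 3: frontier [iota theta 10, kappa zeta 6, mu zeta 7, alpha zeta 11, beta zeta 13] → take kappa zeta (6); add kappa.
Step 4: frontier [iota theta 10, alpha kappa 2, beta kappa 5, mu zeta 7, alpha zeta 11, beta zeta 13] → take alpha kappa (2); add alpha.
Step 5: frontier [iota theta 10, beta kappa 5, mu zeta 7, beta zeta 13] → take beta kappa (5); add beta.
Step 6: frontier [beta theta 8, iota theta 10, mu zeta 7] → take mu zeta (7); add mu.
Step 7: frontier [beta theta 8, iota theta 10, mu theta 2] → take mu theta (2); add theta.
Step 8: frontier [gamma theta 14] → take gamma theta (14); add gamma.
The 5th edge added is beta kappa.

beta-kappa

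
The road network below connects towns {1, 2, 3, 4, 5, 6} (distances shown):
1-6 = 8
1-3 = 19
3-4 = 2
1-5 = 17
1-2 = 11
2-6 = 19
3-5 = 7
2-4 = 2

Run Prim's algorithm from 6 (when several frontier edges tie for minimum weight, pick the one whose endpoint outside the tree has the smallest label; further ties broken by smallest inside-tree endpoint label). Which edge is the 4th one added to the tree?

3-4

Grow the tree from 6 using Prim:
Step 1: frontier [1-6 8, 2-6 19] → take 1-6 (8); add 1.
Step 2: frontier [1-2 11, 1-5 17, 1-3 19, 2-6 19] → take 1-2 (11); add 2.
Step 3: frontier [1-5 17, 1-3 19, 2-4 2] → take 2-4 (2); add 4.
Step 4: frontier [1-5 17, 1-3 19, 3-4 2] → take 3-4 (2); add 3.
Step 5: frontier [1-5 17, 3-5 7] → take 3-5 (7); add 5.
The 4th edge added is 3-4.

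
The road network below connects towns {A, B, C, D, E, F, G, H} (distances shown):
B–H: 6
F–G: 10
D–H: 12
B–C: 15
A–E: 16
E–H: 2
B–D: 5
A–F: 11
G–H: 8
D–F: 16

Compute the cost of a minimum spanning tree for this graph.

57

Prim's algorithm from C:
Step 1: frontier [B–C 15] → take B–C (15); add B.
Step 2: frontier [B–D 5, B–H 6] → take B–D (5); add D.
Step 3: frontier [B–H 6, D–H 12, D–F 16] → take B–H (6); add H.
Step 4: frontier [D–F 16, E–H 2, G–H 8] → take E–H (2); add E.
Step 5: frontier [D–F 16, A–E 16, G–H 8] → take G–H (8); add G.
Step 6: frontier [D–F 16, A–E 16, F–G 10] → take F–G (10); add F.
Step 7: frontier [A–E 16, A–F 11] → take A–F (11); add A.
MST edges: B–C, B–D, B–H, E–H, G–H, F–G, A–F; total weight 15+5+6+2+8+10+11 = 57.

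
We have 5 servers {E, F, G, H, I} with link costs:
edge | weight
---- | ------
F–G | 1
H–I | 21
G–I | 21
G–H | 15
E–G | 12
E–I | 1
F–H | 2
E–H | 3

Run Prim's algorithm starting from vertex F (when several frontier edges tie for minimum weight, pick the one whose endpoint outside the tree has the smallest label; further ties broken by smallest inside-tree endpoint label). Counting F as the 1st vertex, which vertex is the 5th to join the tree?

Prim, starting at F.
Step 1: cheapest edge leaving the tree is F–G (1); add G.
Step 2: cheapest edge leaving the tree is F–H (2); add H.
Step 3: cheapest edge leaving the tree is E–H (3); add E.
Step 4: cheapest edge leaving the tree is E–I (1); add I.
Vertex order: F, G, H, E, I. The 5th vertex is I.

I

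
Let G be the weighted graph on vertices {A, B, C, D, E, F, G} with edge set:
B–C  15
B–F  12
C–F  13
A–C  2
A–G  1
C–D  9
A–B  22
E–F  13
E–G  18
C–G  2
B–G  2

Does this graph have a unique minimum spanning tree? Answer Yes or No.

Kruskal's algorithm — process edges by increasing weight (ties by edge label):
A–G (1): add. Components now {A,G} {B} {C} {D} {E} {F}
A–C (2): add. Components now {A,C,G} {B} {D} {E} {F}
B–G (2): add. Components now {A,B,C,G} {D} {E} {F}
C–G (2): skip — C and G already connected.
C–D (9): add. Components now {A,B,C,D,G} {E} {F}
B–F (12): add. Components now {A,B,C,D,F,G} {E}
C–F (13): skip — C and F already connected.
E–F (13): add. Components now {A,B,C,D,E,F,G}
Non-tree edge C–G has weight 2, equal to the heaviest edge on its tree cycle — swapping gives another MST of the same weight. Not unique.

No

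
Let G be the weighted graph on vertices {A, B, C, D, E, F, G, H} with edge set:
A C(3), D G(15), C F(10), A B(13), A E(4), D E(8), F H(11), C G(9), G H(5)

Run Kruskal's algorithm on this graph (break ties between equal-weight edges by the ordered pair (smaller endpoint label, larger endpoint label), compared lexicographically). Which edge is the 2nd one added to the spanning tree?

Sort edges by weight, then run Kruskal:
A C (3): add — endpoints in different components.
A E (4): add — endpoints in different components.
G H (5): add — endpoints in different components.
D E (8): add — endpoints in different components.
C G (9): add — endpoints in different components.
C F (10): add — endpoints in different components.
F H (11): skip — F and H already connected.
A B (13): add — endpoints in different components.
The 2nd edge added is A E.

A-E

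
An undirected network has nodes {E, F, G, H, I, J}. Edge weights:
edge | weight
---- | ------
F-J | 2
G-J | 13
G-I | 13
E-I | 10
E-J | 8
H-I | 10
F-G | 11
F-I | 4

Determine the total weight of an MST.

35

Prim, starting at F.
Step 1: cheapest edge leaving the tree is F-J (2); add J.
Step 2: cheapest edge leaving the tree is F-I (4); add I.
Step 3: cheapest edge leaving the tree is E-J (8); add E.
Step 4: cheapest edge leaving the tree is H-I (10); add H.
Step 5: cheapest edge leaving the tree is F-G (11); add G.
MST edges: F-J, F-I, E-J, H-I, F-G; total weight 2+4+8+10+11 = 35.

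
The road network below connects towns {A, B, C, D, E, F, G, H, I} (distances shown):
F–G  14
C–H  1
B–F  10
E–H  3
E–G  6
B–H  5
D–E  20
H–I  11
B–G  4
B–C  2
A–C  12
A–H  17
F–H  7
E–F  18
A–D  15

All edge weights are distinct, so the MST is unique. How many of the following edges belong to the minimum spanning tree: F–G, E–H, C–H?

Sort edges by weight, then run Kruskal:
C–H (1): add — endpoints in different components.
B–C (2): add — endpoints in different components.
E–H (3): add — endpoints in different components.
B–G (4): add — endpoints in different components.
B–H (5): skip — B and H already connected.
E–G (6): skip — E and G already connected.
F–H (7): add — endpoints in different components.
B–F (10): skip — B and F already connected.
H–I (11): add — endpoints in different components.
A–C (12): add — endpoints in different components.
F–G (14): skip — F and G already connected.
A–D (15): add — endpoints in different components.
MST edge set: {C–H, B–C, E–H, B–G, F–H, H–I, A–C, A–D}.
Of the listed edges, {E–H, C–H} are in the MST → 2.

2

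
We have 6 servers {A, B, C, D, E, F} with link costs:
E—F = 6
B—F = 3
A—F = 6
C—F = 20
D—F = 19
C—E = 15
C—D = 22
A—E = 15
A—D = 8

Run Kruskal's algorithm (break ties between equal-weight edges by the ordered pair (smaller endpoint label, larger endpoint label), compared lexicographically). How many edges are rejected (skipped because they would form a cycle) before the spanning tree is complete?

Kruskal's algorithm — process edges by increasing weight (ties by edge label):
B—F (3): add — endpoints in different components.
A—F (6): add — endpoints in different components.
E—F (6): add — endpoints in different components.
A—D (8): add — endpoints in different components.
A—E (15): skip — A and E already connected.
C—E (15): add — endpoints in different components.
Edges rejected before the tree was complete: 1.

1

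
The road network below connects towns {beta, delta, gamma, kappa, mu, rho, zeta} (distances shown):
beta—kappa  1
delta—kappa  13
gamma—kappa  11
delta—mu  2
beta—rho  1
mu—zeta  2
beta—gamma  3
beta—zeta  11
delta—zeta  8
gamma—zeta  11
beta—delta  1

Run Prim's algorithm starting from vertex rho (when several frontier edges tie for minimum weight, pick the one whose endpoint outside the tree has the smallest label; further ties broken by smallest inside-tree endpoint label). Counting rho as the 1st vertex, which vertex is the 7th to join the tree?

gamma

Prim's algorithm from rho:
Step 1: cheapest edge leaving the tree is beta—rho (1); add beta.
Step 2: cheapest edge leaving the tree is beta—delta (1); add delta.
Step 3: cheapest edge leaving the tree is beta—kappa (1); add kappa.
Step 4: cheapest edge leaving the tree is delta—mu (2); add mu.
Step 5: cheapest edge leaving the tree is mu—zeta (2); add zeta.
Step 6: cheapest edge leaving the tree is beta—gamma (3); add gamma.
Vertex order: rho, beta, delta, kappa, mu, zeta, gamma. The 7th vertex is gamma.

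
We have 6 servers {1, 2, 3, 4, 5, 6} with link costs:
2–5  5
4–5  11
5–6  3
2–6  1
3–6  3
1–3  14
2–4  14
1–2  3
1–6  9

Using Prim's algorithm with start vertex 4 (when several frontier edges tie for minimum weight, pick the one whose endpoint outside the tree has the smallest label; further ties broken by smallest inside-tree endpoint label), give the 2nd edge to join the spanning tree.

Grow the tree from 4 using Prim:
Step 1: cheapest edge leaving the tree is 4–5 (11); add 5.
Step 2: cheapest edge leaving the tree is 5–6 (3); add 6.
Step 3: cheapest edge leaving the tree is 2–6 (1); add 2.
Step 4: cheapest edge leaving the tree is 1–2 (3); add 1.
Step 5: cheapest edge leaving the tree is 3–6 (3); add 3.
The 2nd edge added is 5–6.

5-6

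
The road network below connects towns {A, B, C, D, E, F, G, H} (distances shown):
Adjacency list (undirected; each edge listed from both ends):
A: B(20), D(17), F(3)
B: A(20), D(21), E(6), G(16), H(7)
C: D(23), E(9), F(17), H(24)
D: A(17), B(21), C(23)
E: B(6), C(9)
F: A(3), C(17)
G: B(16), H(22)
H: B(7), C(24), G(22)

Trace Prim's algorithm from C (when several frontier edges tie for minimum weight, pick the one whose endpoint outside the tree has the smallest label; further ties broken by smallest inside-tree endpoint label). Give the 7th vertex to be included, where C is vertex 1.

A

Grow the tree from C using Prim:
Step 1: cheapest edge leaving the tree is C—E (9); add E.
Step 2: cheapest edge leaving the tree is B—E (6); add B.
Step 3: cheapest edge leaving the tree is B—H (7); add H.
Step 4: cheapest edge leaving the tree is B—G (16); add G.
Step 5: cheapest edge leaving the tree is C—F (17); add F.
Step 6: cheapest edge leaving the tree is A—F (3); add A.
Step 7: cheapest edge leaving the tree is A—D (17); add D.
Vertex order: C, E, B, H, G, F, A, D. The 7th vertex is A.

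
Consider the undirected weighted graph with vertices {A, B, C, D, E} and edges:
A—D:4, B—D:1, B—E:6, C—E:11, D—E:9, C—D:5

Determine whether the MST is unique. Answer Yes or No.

Kruskal's algorithm — process edges by increasing weight (ties by edge label):
B—D (1): add. Components now {A} {B,D} {C} {E}
A—D (4): add. Components now {A,B,D} {C} {E}
C—D (5): add. Components now {A,B,C,D} {E}
B—E (6): add. Components now {A,B,C,D,E}
Every non-tree edge has weight strictly greater than the heaviest edge on the tree path between its endpoints, so the MST is unique.

Yes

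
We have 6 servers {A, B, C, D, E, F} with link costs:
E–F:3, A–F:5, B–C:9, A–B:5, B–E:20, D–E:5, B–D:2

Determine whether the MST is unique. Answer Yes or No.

No

Kruskal: consider edges lightest-first.
B–D (2): add. Components now {A} {B,D} {C} {E} {F}
E–F (3): add. Components now {A} {B,D} {C} {E,F}
A–B (5): add. Components now {A,B,D} {C} {E,F}
A–F (5): add. Components now {A,B,D,E,F} {C}
D–E (5): skip — D and E already connected.
B–C (9): add. Components now {A,B,C,D,E,F}
Non-tree edge D–E has weight 5, equal to the heaviest edge on its tree cycle — swapping gives another MST of the same weight. Not unique.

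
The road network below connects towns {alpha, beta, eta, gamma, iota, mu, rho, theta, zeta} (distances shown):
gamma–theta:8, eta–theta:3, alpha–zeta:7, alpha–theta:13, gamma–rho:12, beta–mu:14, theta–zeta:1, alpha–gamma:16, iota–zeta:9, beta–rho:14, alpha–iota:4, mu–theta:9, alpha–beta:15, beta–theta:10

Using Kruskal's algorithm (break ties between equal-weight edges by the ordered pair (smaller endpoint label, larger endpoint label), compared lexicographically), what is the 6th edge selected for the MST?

mu-theta

Sort edges by weight, then run Kruskal:
theta–zeta (1): add — endpoints in different components.
eta–theta (3): add — endpoints in different components.
alpha–iota (4): add — endpoints in different components.
alpha–zeta (7): add — endpoints in different components.
gamma–theta (8): add — endpoints in different components.
iota–zeta (9): skip — zeta and iota already connected.
mu–theta (9): add — endpoints in different components.
beta–theta (10): add — endpoints in different components.
gamma–rho (12): add — endpoints in different components.
The 6th edge added is mu–theta.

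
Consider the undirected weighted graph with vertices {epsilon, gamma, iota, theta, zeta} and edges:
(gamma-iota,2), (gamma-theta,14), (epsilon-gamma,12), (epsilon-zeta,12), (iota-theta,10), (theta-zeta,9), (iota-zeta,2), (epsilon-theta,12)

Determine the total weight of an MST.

25

Prim's algorithm from iota:
Step 1: cheapest edge leaving the tree is gamma-iota (2); add gamma.
Step 2: cheapest edge leaving the tree is iota-zeta (2); add zeta.
Step 3: cheapest edge leaving the tree is theta-zeta (9); add theta.
Step 4: cheapest edge leaving the tree is epsilon-gamma (12); add epsilon.
MST edges: gamma-iota, iota-zeta, theta-zeta, epsilon-gamma; total weight 2+2+9+12 = 25.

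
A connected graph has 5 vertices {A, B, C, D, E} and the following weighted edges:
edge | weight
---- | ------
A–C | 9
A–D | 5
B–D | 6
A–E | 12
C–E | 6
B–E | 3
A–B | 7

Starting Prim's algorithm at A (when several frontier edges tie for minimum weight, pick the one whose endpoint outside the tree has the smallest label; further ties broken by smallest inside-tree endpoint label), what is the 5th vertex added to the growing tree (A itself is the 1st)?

C

Prim, starting at A.
Step 1: frontier [A–D 5, A–B 7, A–C 9, A–E 12] → take A–D (5); add D.
Step 2: frontier [A–B 7, A–C 9, A–E 12, B–D 6] → take B–D (6); add B.
Step 3: frontier [A–C 9, A–E 12, B–E 3] → take B–E (3); add E.
Step 4: frontier [A–C 9, C–E 6] → take C–E (6); add C.
Vertex order: A, D, B, E, C. The 5th vertex is C.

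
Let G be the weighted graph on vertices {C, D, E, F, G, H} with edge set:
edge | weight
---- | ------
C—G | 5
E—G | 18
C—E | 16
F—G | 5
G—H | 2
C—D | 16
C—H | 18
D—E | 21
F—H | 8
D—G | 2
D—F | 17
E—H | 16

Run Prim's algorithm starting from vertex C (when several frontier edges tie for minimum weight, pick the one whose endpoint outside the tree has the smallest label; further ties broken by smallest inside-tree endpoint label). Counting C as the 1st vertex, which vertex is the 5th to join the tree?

F

Prim's algorithm from C:
Step 1: cheapest edge leaving the tree is C—G (5); add G.
Step 2: cheapest edge leaving the tree is D—G (2); add D.
Step 3: cheapest edge leaving the tree is G—H (2); add H.
Step 4: cheapest edge leaving the tree is F—G (5); add F.
Step 5: cheapest edge leaving the tree is C—E (16); add E.
Vertex order: C, G, D, H, F, E. The 5th vertex is F.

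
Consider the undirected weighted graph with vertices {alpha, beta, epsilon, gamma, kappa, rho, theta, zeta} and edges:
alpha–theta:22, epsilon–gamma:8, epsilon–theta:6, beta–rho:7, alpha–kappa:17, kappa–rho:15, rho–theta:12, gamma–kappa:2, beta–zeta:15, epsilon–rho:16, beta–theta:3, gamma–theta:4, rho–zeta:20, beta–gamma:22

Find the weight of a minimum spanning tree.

54

Sort edges by weight, then run Kruskal:
gamma–kappa (2): add — endpoints in different components.
beta–theta (3): add — endpoints in different components.
gamma–theta (4): add — endpoints in different components.
epsilon–theta (6): add — endpoints in different components.
beta–rho (7): add — endpoints in different components.
epsilon–gamma (8): skip — epsilon and gamma already connected.
rho–theta (12): skip — rho and theta already connected.
beta–zeta (15): add — endpoints in different components.
kappa–rho (15): skip — kappa and rho already connected.
epsilon–rho (16): skip — rho and epsilon already connected.
alpha–kappa (17): add — endpoints in different components.
MST edges: gamma–kappa, beta–theta, gamma–theta, epsilon–theta, beta–rho, beta–zeta, alpha–kappa; total weight 2+3+4+6+7+15+17 = 54.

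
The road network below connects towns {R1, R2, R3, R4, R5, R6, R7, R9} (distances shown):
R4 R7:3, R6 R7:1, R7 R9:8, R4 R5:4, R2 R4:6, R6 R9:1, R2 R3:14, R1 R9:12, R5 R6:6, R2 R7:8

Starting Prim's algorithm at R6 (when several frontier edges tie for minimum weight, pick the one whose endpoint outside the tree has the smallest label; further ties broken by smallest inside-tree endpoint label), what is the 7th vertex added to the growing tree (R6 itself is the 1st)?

Grow the tree from R6 using Prim:
Step 1: frontier [R6 R7 1, R6 R9 1, R5 R6 6] → take R6 R7 (1); add R7.
Step 2: frontier [R6 R9 1, R5 R6 6, R4 R7 3, R2 R7 8, R7 R9 8] → take R6 R9 (1); add R9.
Step 3: frontier [R5 R6 6, R4 R7 3, R2 R7 8, R1 R9 12] → take R4 R7 (3); add R4.
Step 4: frontier [R4 R5 4, R2 R4 6, R5 R6 6, R2 R7 8, R1 R9 12] → take R4 R5 (4); add R5.
Step 5: frontier [R2 R4 6, R2 R7 8, R1 R9 12] → take R2 R4 (6); add R2.
Step 6: frontier [R2 R3 14, R1 R9 12] → take R1 R9 (12); add R1.
Step 7: frontier [R2 R3 14] → take R2 R3 (14); add R3.
Vertex order: R6, R7, R9, R4, R5, R2, R1, R3. The 7th vertex is R1.

R1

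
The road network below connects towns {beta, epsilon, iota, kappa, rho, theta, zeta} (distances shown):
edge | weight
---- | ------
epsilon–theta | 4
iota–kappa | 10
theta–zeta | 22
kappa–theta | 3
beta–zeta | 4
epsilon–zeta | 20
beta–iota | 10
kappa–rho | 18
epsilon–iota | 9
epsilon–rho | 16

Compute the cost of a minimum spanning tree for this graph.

46

Grow the tree from kappa using Prim:
Step 1: cheapest edge leaving the tree is kappa–theta (3); add theta.
Step 2: cheapest edge leaving the tree is epsilon–theta (4); add epsilon.
Step 3: cheapest edge leaving the tree is epsilon–iota (9); add iota.
Step 4: cheapest edge leaving the tree is beta–iota (10); add beta.
Step 5: cheapest edge leaving the tree is beta–zeta (4); add zeta.
Step 6: cheapest edge leaving the tree is epsilon–rho (16); add rho.
MST edges: kappa–theta, epsilon–theta, epsilon–iota, beta–iota, beta–zeta, epsilon–rho; total weight 3+4+9+10+4+16 = 46.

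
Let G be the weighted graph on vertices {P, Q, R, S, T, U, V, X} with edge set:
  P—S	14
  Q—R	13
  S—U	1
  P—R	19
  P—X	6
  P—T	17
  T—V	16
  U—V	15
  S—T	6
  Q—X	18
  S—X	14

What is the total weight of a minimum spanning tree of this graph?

Prim, starting at S.
Step 1: cheapest edge leaving the tree is S—U (1); add U.
Step 2: cheapest edge leaving the tree is S—T (6); add T.
Step 3: cheapest edge leaving the tree is P—S (14); add P.
Step 4: cheapest edge leaving the tree is P—X (6); add X.
Step 5: cheapest edge leaving the tree is U—V (15); add V.
Step 6: cheapest edge leaving the tree is Q—X (18); add Q.
Step 7: cheapest edge leaving the tree is Q—R (13); add R.
MST edges: S—U, S—T, P—S, P—X, U—V, Q—X, Q—R; total weight 1+6+14+6+15+18+13 = 73.

73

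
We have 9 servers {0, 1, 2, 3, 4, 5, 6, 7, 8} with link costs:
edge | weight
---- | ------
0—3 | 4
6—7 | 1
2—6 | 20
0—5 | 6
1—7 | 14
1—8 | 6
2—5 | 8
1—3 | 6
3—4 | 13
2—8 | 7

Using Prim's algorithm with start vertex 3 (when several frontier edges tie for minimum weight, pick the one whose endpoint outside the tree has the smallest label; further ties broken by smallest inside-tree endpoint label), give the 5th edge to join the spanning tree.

2-8

Prim, starting at 3.
Step 1: cheapest edge leaving the tree is 0—3 (4); add 0.
Step 2: cheapest edge leaving the tree is 1—3 (6); add 1.
Step 3: cheapest edge leaving the tree is 0—5 (6); add 5.
Step 4: cheapest edge leaving the tree is 1—8 (6); add 8.
Step 5: cheapest edge leaving the tree is 2—8 (7); add 2.
Step 6: cheapest edge leaving the tree is 3—4 (13); add 4.
Step 7: cheapest edge leaving the tree is 1—7 (14); add 7.
Step 8: cheapest edge leaving the tree is 6—7 (1); add 6.
The 5th edge added is 2—8.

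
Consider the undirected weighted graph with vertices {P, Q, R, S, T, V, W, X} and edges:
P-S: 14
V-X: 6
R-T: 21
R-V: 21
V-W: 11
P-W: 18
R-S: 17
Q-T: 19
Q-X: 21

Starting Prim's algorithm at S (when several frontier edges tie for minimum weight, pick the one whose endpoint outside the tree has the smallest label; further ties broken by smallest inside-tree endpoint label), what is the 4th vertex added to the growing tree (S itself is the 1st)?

Prim's algorithm from S:
Step 1: frontier [P-S 14, R-S 17] → take P-S (14); add P.
Step 2: frontier [P-W 18, R-S 17] → take R-S (17); add R.
Step 3: frontier [P-W 18, R-T 21, R-V 21] → take P-W (18); add W.
Step 4: frontier [R-T 21, R-V 21, V-W 11] → take V-W (11); add V.
Step 5: frontier [R-T 21, V-X 6] → take V-X (6); add X.
Step 6: frontier [R-T 21, Q-X 21] → take Q-X (21); add Q.
Step 7: frontier [Q-T 19, R-T 21] → take Q-T (19); add T.
Vertex order: S, P, R, W, V, X, Q, T. The 4th vertex is W.

W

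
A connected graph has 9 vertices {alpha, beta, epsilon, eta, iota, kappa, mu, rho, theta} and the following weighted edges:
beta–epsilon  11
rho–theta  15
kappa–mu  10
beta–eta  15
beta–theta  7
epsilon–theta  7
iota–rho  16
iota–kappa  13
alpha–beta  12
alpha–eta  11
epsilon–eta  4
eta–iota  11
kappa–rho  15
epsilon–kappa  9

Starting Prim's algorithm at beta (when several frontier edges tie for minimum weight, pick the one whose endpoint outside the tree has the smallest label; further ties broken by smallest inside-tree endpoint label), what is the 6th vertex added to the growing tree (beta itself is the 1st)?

mu

Grow the tree from beta using Prim:
Step 1: frontier [beta–theta 7, beta–epsilon 11, alpha–beta 12, beta–eta 15] → take beta–theta (7); add theta.
Step 2: frontier [beta–epsilon 11, alpha–beta 12, beta–eta 15, epsilon–theta 7, rho–theta 15] → take epsilon–theta (7); add epsilon.
Step 3: frontier [alpha–beta 12, beta–eta 15, epsilon–eta 4, epsilon–kappa 9, rho–theta 15] → take epsilon–eta (4); add eta.
Step 4: frontier [alpha–beta 12, epsilon–kappa 9, alpha–eta 11, eta–iota 11, rho–theta 15] → take epsilon–kappa (9); add kappa.
Step 5: frontier [alpha–beta 12, alpha–eta 11, eta–iota 11, kappa–mu 10, iota–kappa 13, kappa–rho 15, rho–theta 15] → take kappa–mu (10); add mu.
Step 6: frontier [alpha–beta 12, alpha–eta 11, eta–iota 11, iota–kappa 13, kappa–rho 15, rho–theta 15] → take alpha–eta (11); add alpha.
Step 7: frontier [eta–iota 11, iota–kappa 13, kappa–rho 15, rho–theta 15] → take eta–iota (11); add iota.
Step 8: frontier [iota–rho 16, kappa–rho 15, rho–theta 15] → take kappa–rho (15); add rho.
Vertex order: beta, theta, epsilon, eta, kappa, mu, alpha, iota, rho. The 6th vertex is mu.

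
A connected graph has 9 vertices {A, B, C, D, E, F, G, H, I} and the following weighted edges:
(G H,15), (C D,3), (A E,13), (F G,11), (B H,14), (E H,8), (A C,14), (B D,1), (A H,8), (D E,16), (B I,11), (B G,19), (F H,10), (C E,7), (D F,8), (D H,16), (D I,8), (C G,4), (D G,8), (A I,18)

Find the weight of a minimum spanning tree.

Prim's algorithm from E:
Step 1: cheapest edge leaving the tree is C E (7); add C.
Step 2: cheapest edge leaving the tree is C D (3); add D.
Step 3: cheapest edge leaving the tree is B D (1); add B.
Step 4: cheapest edge leaving the tree is C G (4); add G.
Step 5: cheapest edge leaving the tree is D F (8); add F.
Step 6: cheapest edge leaving the tree is E H (8); add H.
Step 7: cheapest edge leaving the tree is A H (8); add A.
Step 8: cheapest edge leaving the tree is D I (8); add I.
MST edges: C E, C D, B D, C G, D F, E H, A H, D I; total weight 7+3+1+4+8+8+8+8 = 47.

47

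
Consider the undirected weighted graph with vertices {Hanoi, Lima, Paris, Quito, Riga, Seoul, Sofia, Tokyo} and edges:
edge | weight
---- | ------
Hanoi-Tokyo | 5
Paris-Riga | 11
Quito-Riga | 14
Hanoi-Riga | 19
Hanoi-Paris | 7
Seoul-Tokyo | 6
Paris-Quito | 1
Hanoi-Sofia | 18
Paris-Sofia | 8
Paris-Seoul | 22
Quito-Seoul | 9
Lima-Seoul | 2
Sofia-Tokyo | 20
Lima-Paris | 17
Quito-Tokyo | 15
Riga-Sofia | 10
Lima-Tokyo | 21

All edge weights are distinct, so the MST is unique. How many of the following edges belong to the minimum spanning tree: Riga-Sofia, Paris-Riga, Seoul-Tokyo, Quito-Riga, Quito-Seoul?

2

Sort edges by weight, then run Kruskal:
Paris-Quito (1): add — endpoints in different components.
Lima-Seoul (2): add — endpoints in different components.
Hanoi-Tokyo (5): add — endpoints in different components.
Seoul-Tokyo (6): add — endpoints in different components.
Hanoi-Paris (7): add — endpoints in different components.
Paris-Sofia (8): add — endpoints in different components.
Quito-Seoul (9): skip — Quito and Seoul already connected.
Riga-Sofia (10): add — endpoints in different components.
MST edge set: {Paris-Quito, Lima-Seoul, Hanoi-Tokyo, Seoul-Tokyo, Hanoi-Paris, Paris-Sofia, Riga-Sofia}.
Of the listed edges, {Riga-Sofia, Seoul-Tokyo} are in the MST → 2.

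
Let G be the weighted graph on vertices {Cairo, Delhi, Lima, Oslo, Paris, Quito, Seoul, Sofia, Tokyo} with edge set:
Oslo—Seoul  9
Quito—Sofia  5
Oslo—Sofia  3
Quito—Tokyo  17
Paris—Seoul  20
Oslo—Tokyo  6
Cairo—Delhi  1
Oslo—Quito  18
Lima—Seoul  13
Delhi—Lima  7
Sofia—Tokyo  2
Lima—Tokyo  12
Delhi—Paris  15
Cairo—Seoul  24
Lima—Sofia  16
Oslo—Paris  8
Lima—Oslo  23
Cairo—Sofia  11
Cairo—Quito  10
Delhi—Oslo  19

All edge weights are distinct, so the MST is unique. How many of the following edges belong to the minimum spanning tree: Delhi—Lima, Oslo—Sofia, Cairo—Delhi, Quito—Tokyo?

3

Kruskal's algorithm — process edges by increasing weight (ties by edge label):
Cairo—Delhi (1): add — endpoints in different components.
Sofia—Tokyo (2): add — endpoints in different components.
Oslo—Sofia (3): add — endpoints in different components.
Quito—Sofia (5): add — endpoints in different components.
Oslo—Tokyo (6): skip — Oslo and Tokyo already connected.
Delhi—Lima (7): add — endpoints in different components.
Oslo—Paris (8): add — endpoints in different components.
Oslo—Seoul (9): add — endpoints in different components.
Cairo—Quito (10): add — endpoints in different components.
MST edge set: {Cairo—Delhi, Sofia—Tokyo, Oslo—Sofia, Quito—Sofia, Delhi—Lima, Oslo—Paris, Oslo—Seoul, Cairo—Quito}.
Of the listed edges, {Delhi—Lima, Oslo—Sofia, Cairo—Delhi} are in the MST → 3.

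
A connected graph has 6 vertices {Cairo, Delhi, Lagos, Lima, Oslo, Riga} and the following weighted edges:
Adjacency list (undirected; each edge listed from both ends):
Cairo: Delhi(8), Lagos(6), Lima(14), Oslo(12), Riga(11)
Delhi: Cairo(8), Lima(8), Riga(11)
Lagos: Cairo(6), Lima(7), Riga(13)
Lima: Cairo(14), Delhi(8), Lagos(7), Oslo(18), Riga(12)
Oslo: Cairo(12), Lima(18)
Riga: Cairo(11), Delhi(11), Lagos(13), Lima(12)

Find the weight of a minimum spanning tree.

Grow the tree from Lagos using Prim:
Step 1: cheapest edge leaving the tree is Cairo-Lagos (6); add Cairo.
Step 2: cheapest edge leaving the tree is Lagos-Lima (7); add Lima.
Step 3: cheapest edge leaving the tree is Cairo-Delhi (8); add Delhi.
Step 4: cheapest edge leaving the tree is Cairo-Riga (11); add Riga.
Step 5: cheapest edge leaving the tree is Cairo-Oslo (12); add Oslo.
MST edges: Cairo-Lagos, Lagos-Lima, Cairo-Delhi, Cairo-Riga, Cairo-Oslo; total weight 6+7+8+11+12 = 44.

44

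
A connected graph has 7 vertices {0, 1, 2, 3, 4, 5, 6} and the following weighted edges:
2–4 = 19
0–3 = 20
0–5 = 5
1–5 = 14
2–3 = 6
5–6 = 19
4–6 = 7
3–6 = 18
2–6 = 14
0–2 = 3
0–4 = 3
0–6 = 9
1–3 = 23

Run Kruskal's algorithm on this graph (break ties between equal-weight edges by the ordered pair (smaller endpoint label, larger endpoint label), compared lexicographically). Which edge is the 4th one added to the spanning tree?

2-3

Kruskal's algorithm — process edges by increasing weight (ties by edge label):
0–2 (3): add. Components now {0,2} {1} {3} {4} {5} {6}
0–4 (3): add. Components now {0,2,4} {1} {3} {5} {6}
0–5 (5): add. Components now {0,2,4,5} {1} {3} {6}
2–3 (6): add. Components now {0,2,3,4,5} {1} {6}
4–6 (7): add. Components now {0,2,3,4,5,6} {1}
0–6 (9): skip — 0 and 6 already connected.
1–5 (14): add. Components now {0,1,2,3,4,5,6}
The 4th edge added is 2–3.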